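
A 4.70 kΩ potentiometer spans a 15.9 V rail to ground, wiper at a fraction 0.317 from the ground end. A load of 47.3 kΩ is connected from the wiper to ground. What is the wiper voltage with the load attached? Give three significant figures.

V ≈ 4.93 V

The wiper splits the pot into (1−α)R = 3.210 kΩ above and αR = 1.490 kΩ below.
Lower section ‖ load = 1.444 kΩ.
V_wiper = 15.9 × 1.444/(3.210 + 1.444) = 4.93 V.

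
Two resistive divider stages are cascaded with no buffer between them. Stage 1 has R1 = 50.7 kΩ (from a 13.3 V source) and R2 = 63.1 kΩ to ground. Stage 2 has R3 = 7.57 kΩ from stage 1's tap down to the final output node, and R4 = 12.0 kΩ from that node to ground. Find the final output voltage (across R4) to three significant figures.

V_out ≈ 1.86 V

Stage 2 presents R3+R4 = 19.57 kΩ as a load on stage 1's tap.
Stage 1's lower leg becomes R2‖(R3+R4) = 14.94 kΩ, so V_mid = 13.3 × 14.94/65.64 = 3.027 V.
Stage 2 is itself unloaded: V_out = V_mid × R4/(R3+R4) = 3.027 × 12.0/19.57 = 1.86 V.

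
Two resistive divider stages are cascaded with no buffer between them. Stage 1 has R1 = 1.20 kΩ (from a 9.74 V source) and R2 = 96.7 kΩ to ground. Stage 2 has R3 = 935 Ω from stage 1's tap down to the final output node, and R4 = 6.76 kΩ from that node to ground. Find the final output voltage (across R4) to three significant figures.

V_out ≈ 7.32 V

Stage 2 presents R3+R4 = 7695 Ω as a load on stage 1's tap.
Stage 1's lower leg becomes R2‖(R3+R4) = 7128 Ω, so V_mid = 9.74 × 7128/8328 = 8.337 V.
Stage 2 is itself unloaded: V_out = V_mid × R4/(R3+R4) = 8.337 × 6760/7695 = 7.32 V.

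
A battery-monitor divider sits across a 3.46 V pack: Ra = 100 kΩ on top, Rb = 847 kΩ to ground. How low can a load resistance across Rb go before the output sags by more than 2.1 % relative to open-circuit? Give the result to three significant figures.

Output resistance R_th = Ra‖Rb = (100 × 847)/947.0 = 89.44 kΩ.
The fractional drop is R_th/(R_th + R_L); requiring this ≤ 0.0210 gives R_L ≥ R_th(1/0.0210 − 1) = 89.44 × 46.62 = 4.17 MΩ.

R_L(min) ≈ 4.17 MΩ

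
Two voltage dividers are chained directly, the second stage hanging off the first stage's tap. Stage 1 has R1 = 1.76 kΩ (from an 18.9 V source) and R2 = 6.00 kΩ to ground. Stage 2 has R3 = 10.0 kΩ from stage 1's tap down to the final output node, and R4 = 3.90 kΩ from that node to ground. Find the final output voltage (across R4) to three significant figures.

V_out ≈ 3.73 V

Stage 2 presents R3+R4 = 13.90 kΩ as a load on stage 1's tap.
Stage 1's lower leg becomes R2‖(R3+R4) = 4.191 kΩ, so V_mid = 18.9 × 4.191/5.951 = 13.31 V.
Stage 2 is itself unloaded: V_out = V_mid × R4/(R3+R4) = 13.31 × 3.90/13.90 = 3.73 V.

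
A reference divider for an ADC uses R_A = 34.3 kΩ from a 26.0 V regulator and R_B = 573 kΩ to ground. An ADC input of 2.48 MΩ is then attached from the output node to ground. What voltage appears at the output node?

V_out ≈ 24.2 V

The load sits in parallel with R_B: R_B‖R_L = (573 × 2480) / (573 + 2480) = 465.5 kΩ.
V_out = 26.0 × 465.5 / (34.3 + 465.5) = 26.0 × 465.5/499.8 = 24.2 V.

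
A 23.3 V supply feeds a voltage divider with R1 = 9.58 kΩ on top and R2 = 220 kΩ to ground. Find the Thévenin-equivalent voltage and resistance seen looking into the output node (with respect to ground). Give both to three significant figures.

V_th = 22.3 V, R_th = 9.18 kΩ

V_th is the open-circuit tap voltage: 23.3 × 220/(9.58 + 220) = 22.3 V.
With the supply zeroed, R1 and R2 appear in parallel from the tap: R_th = R1‖R2 = (9.58 × 220)/229.6 = 9.18 kΩ.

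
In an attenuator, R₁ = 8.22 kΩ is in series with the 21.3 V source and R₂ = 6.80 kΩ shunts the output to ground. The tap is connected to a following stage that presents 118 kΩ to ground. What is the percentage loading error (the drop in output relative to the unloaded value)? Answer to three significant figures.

The divider's output (Thévenin) resistance is R₁‖R₂ = 3.721 kΩ.
Fractional drop under load = R_th/(R_th + R_L) = 3.721 / (3.721 + 118) = 0.03057.
So the output falls by 3.06 %.

3.06 %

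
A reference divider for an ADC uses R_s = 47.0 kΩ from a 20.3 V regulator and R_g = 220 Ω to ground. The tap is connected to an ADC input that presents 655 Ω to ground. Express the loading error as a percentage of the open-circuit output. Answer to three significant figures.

25.1 %

The divider's output (Thévenin) resistance is R_s‖R_g = 219.0 Ω.
Fractional drop under load = R_th/(R_th + R_L) = 219.0 / (219.0 + 655) = 0.2506.
So the output falls by 25.1 %.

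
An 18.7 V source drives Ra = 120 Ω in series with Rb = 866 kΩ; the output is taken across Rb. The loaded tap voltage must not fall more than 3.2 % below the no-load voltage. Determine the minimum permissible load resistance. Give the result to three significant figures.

Output resistance R_th = Ra‖Rb = (120 × 866000)/866100 = 120.0 Ω.
The fractional drop is R_th/(R_th + R_L); requiring this ≤ 0.0320 gives R_L ≥ R_th(1/0.0320 − 1) = 120.0 × 30.25 = 3.63 kΩ.

R_L(min) ≈ 3.63 kΩ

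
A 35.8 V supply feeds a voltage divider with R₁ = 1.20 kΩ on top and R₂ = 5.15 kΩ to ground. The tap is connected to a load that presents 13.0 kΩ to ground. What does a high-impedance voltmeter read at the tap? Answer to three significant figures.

V_out ≈ 27.0 V

The load sits in parallel with R₂: R₂‖R_L = (5.15 × 13.0) / (5.15 + 13.0) = 3.689 kΩ.
V_out = 35.8 × 3.689 / (1.20 + 3.689) = 35.8 × 3.689/4.889 = 27.0 V.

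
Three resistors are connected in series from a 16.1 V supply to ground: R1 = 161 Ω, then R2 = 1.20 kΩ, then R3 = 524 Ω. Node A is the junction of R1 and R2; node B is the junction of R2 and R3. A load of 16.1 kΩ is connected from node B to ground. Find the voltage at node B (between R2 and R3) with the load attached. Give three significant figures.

V ≈ 4.37 V

At node B, R3 is in parallel with the load: R3‖R_L = 507.5 Ω.
Below node A the resistance is R2 + (R3‖R_L) = 1707 Ω, so V_A = 16.1 × 1707/1868 = 14.71 V.
Then V_B = V_A × (R3‖R_L)/(R2 + R3‖R_L) = 14.71 × 507.5/1707 = 4.37 V.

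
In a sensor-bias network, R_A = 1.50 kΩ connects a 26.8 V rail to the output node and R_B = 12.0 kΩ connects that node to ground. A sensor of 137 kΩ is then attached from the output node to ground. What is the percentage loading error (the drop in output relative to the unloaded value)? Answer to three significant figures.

0.964 %

The divider's output (Thévenin) resistance is R_A‖R_B = 1.333 kΩ.
Fractional drop under load = R_th/(R_th + R_L) = 1.333 / (1.333 + 137) = 0.009639.
So the output falls by 0.964 %.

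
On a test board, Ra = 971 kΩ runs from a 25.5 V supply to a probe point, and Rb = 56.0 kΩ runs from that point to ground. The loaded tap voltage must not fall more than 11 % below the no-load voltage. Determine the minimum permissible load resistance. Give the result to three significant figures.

Output resistance R_th = Ra‖Rb = (971 × 56.0)/1027 = 52.95 kΩ.
The fractional drop is R_th/(R_th + R_L); requiring this ≤ 0.110 gives R_L ≥ R_th(1/0.110 − 1) = 52.95 × 8.091 = 428 kΩ.

R_L(min) ≈ 428 kΩ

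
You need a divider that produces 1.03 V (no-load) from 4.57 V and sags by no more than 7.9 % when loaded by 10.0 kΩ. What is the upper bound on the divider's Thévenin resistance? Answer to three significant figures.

R_th ≤ 858 Ω

Loading drop = R_th/(R_th + R_L) ≤ 0.0790, so R_th ≤ R_L · ε/(1−ε) = 10.0 kΩ × 0.0790/0.9210 = 858 Ω.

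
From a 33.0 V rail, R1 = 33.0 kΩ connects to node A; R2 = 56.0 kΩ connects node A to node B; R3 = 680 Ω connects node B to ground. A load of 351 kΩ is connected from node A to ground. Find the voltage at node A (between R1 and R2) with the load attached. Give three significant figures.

V ≈ 19.7 V

Below node A the series string R2+R3 = 56680 Ω sits in parallel with the 351000 Ω load: 48800 Ω.
V_A = 33.0 × 48800/(33000 + 48800) = 19.7 V.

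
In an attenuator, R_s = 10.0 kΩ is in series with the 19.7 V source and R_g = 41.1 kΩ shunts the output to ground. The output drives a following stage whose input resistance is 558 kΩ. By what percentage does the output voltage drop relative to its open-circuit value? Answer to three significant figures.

1.42 %

The divider's output (Thévenin) resistance is R_s‖R_g = 8.043 kΩ.
Fractional drop under load = R_th/(R_th + R_L) = 8.043 / (8.043 + 558) = 0.01421.
So the output falls by 1.42 %.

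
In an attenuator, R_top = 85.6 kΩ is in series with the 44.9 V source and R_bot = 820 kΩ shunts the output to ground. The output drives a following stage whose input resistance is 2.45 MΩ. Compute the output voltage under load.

V_out ≈ 39.4 V

The load sits in parallel with R_bot: R_bot‖R_L = (820 × 2450) / (820 + 2450) = 614.4 kΩ.
V_out = 44.9 × 614.4 / (85.6 + 614.4) = 44.9 × 614.4/700.0 = 39.4 V.
(Unloaded it would have been 40.7 V.)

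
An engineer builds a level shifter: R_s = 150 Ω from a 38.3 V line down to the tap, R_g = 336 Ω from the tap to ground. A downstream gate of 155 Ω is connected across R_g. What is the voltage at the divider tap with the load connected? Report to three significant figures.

V_out ≈ 15.9 V

The load sits in parallel with R_g: R_g‖R_L = (336 × 155) / (336 + 155) = 106.1 Ω.
V_out = 38.3 × 106.1 / (150 + 106.1) = 38.3 × 106.1/256.1 = 15.9 V.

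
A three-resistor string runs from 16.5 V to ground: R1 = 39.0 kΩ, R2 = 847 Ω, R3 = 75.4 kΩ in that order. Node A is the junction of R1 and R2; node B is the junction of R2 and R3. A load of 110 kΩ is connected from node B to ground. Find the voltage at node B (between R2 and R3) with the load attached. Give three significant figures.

At node B, R3 is in parallel with the load: R3‖R_L = 44740 Ω.
Below node A the resistance is R2 + (R3‖R_L) = 45580 Ω, so V_A = 16.5 × 45580/84580 = 8.892 V.
Then V_B = V_A × (R3‖R_L)/(R2 + R3‖R_L) = 8.892 × 44740/45580 = 8.73 V.

V ≈ 8.73 V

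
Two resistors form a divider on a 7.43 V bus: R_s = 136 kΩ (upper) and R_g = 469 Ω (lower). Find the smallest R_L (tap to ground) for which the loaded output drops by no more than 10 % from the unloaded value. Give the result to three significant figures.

R_L(min) ≈ 4.21 kΩ

Output resistance R_th = R_s‖R_g = (136000 × 469)/136500 = 467.4 Ω.
The fractional drop is R_th/(R_th + R_L); requiring this ≤ 0.100 gives R_L ≥ R_th(1/0.100 − 1) = 467.4 × 9.000 = 4.21 kΩ.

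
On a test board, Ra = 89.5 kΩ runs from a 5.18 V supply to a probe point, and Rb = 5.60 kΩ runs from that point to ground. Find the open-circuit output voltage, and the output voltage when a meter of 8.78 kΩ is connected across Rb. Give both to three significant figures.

Unloaded: 0.305 V; loaded: 0.191 V

Open-circuit: V = 5.18 × 5.60/(89.5 + 5.60) = 0.305 V.
With the load, Rb becomes Rb‖R_L = 3.419 kΩ, so V = 5.18 × 3.419/92.92 = 0.191 V.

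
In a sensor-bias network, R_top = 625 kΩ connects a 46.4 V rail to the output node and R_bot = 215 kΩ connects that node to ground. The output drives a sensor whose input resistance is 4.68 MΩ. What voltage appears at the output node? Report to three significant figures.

V_out ≈ 11.5 V

The load sits in parallel with R_bot: R_bot‖R_L = (215 × 4680) / (215 + 4680) = 205.6 kΩ.
V_out = 46.4 × 205.6 / (625 + 205.6) = 46.4 × 205.6/830.6 = 11.5 V.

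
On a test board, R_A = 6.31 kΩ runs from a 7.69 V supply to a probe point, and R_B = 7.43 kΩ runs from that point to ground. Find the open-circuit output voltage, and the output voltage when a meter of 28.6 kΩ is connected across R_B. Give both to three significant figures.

Unloaded: 4.16 V; loaded: 3.72 V

Open-circuit: V = 7.69 × 7.43/(6.31 + 7.43) = 4.16 V.
With the load, R_B becomes R_B‖R_L = 5.898 kΩ, so V = 7.69 × 5.898/12.21 = 3.72 V.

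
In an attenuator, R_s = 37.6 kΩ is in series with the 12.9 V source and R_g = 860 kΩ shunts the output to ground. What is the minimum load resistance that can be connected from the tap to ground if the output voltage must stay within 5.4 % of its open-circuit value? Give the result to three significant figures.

R_L(min) ≈ 631 kΩ

Output resistance R_th = R_s‖R_g = (37.6 × 860)/897.6 = 36.02 kΩ.
The fractional drop is R_th/(R_th + R_L); requiring this ≤ 0.0540 gives R_L ≥ R_th(1/0.0540 − 1) = 36.02 × 17.52 = 631 kΩ.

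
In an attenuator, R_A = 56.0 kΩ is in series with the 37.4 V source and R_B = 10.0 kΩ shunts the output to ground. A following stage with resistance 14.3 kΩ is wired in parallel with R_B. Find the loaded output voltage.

V_out ≈ 3.56 V

The load sits in parallel with R_B: R_B‖R_L = (10.0 × 14.3) / (10.0 + 14.3) = 5.885 kΩ.
V_out = 37.4 × 5.885 / (56.0 + 5.885) = 37.4 × 5.885/61.88 = 3.56 V.
(Unloaded it would have been 5.67 V.)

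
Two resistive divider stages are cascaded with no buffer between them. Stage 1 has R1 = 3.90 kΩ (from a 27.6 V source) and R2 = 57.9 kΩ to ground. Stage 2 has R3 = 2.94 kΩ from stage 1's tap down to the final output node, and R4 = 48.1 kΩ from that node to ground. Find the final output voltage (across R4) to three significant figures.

Stage 2 presents R3+R4 = 51.04 kΩ as a load on stage 1's tap.
Stage 1's lower leg becomes R2‖(R3+R4) = 27.13 kΩ, so V_mid = 27.6 × 27.13/31.03 = 24.13 V.
Stage 2 is itself unloaded: V_out = V_mid × R4/(R3+R4) = 24.13 × 48.1/51.04 = 22.7 V.

V_out ≈ 22.7 V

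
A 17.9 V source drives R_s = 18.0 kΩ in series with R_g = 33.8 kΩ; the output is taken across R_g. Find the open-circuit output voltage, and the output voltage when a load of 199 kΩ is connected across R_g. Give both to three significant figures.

Unloaded: 11.7 V; loaded: 11.0 V

Open-circuit: V = 17.9 × 33.8/(18.0 + 33.8) = 11.7 V.
With the load, R_g becomes R_g‖R_L = 28.89 kΩ, so V = 17.9 × 28.89/46.89 = 11.0 V.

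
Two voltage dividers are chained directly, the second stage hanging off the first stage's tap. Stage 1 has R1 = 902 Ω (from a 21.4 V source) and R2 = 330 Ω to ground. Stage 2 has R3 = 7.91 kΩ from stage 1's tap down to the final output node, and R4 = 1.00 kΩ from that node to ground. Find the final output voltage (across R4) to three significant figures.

Stage 2 presents R3+R4 = 8910 Ω as a load on stage 1's tap.
Stage 1's lower leg becomes R2‖(R3+R4) = 318.2 Ω, so V_mid = 21.4 × 318.2/1220 = 5.581 V.
Stage 2 is itself unloaded: V_out = V_mid × R4/(R3+R4) = 5.581 × 1000/8910 = 0.626 V.

V_out ≈ 0.626 V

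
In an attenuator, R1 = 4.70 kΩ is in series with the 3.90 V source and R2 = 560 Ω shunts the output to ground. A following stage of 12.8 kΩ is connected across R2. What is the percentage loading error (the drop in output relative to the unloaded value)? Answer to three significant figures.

3.76 %

The divider's output (Thévenin) resistance is R1‖R2 = 500.4 Ω.
Fractional drop under load = R_th/(R_th + R_L) = 500.4 / (500.4 + 12800) = 0.03762.
So the output falls by 3.76 %.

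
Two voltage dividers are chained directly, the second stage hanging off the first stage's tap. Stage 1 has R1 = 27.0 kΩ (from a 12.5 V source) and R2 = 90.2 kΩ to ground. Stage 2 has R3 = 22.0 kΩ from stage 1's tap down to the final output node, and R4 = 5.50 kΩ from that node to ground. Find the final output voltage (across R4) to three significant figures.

Stage 2 presents R3+R4 = 27.50 kΩ as a load on stage 1's tap.
Stage 1's lower leg becomes R2‖(R3+R4) = 21.07 kΩ, so V_mid = 12.5 × 21.07/48.07 = 5.480 V.
Stage 2 is itself unloaded: V_out = V_mid × R4/(R3+R4) = 5.480 × 5.50/27.50 = 1.10 V.

V_out ≈ 1.10 V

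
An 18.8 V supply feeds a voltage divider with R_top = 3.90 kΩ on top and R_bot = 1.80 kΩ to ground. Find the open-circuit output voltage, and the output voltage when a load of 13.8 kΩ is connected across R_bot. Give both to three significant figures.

Unloaded: 5.94 V; loaded: 5.45 V

Open-circuit: V = 18.8 × 1.80/(3.90 + 1.80) = 5.94 V.
With the load, R_bot becomes R_bot‖R_L = 1.592 kΩ, so V = 18.8 × 1.592/5.492 = 5.45 V.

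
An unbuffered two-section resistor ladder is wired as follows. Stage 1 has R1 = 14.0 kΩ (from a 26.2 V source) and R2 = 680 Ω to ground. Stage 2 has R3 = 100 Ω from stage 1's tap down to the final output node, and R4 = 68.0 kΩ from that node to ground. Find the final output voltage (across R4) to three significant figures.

Stage 2 presents R3+R4 = 68100 Ω as a load on stage 1's tap.
Stage 1's lower leg becomes R2‖(R3+R4) = 673.3 Ω, so V_mid = 26.2 × 673.3/14670 = 1.202 V.
Stage 2 is itself unloaded: V_out = V_mid × R4/(R3+R4) = 1.202 × 68000/68100 = 1.20 V.

V_out ≈ 1.20 V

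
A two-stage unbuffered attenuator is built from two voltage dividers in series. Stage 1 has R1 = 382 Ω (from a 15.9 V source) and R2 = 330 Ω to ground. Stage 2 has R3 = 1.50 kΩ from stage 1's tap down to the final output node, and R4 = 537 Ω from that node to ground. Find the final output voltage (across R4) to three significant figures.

V_out ≈ 1.79 V

Stage 2 presents R3+R4 = 2037 Ω as a load on stage 1's tap.
Stage 1's lower leg becomes R2‖(R3+R4) = 284.0 Ω, so V_mid = 15.9 × 284.0/666.0 = 6.780 V.
Stage 2 is itself unloaded: V_out = V_mid × R4/(R3+R4) = 6.780 × 537/2037 = 1.79 V.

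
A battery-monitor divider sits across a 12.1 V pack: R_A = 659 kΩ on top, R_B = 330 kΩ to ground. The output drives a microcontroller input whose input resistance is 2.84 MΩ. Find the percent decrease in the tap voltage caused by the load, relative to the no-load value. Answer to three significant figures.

The divider's output (Thévenin) resistance is R_A‖R_B = 219.9 kΩ.
Fractional drop under load = R_th/(R_th + R_L) = 219.9 / (219.9 + 2840) = 0.07186.
So the output falls by 7.19 %.

7.19 %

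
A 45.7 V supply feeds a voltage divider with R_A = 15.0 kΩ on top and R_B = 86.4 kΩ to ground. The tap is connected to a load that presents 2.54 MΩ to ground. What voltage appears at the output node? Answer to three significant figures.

The load sits in parallel with R_B: R_B‖R_L = (86.4 × 2540) / (86.4 + 2540) = 83.56 kΩ.
V_out = 45.7 × 83.56 / (15.0 + 83.56) = 45.7 × 83.56/98.56 = 38.7 V.

V_out ≈ 38.7 V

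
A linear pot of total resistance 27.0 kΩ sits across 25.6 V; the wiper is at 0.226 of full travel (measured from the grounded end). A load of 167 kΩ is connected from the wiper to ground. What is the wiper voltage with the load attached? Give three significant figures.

The wiper splits the pot into (1−α)R = 20.90 kΩ above and αR = 6.102 kΩ below.
Lower section ‖ load = 5.887 kΩ.
V_wiper = 25.6 × 5.887/(20.90 + 5.887) = 5.63 V.

V ≈ 5.63 V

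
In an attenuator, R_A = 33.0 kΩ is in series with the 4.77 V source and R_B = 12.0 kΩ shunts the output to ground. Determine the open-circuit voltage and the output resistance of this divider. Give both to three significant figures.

V_th = 1.27 V, R_th = 8.80 kΩ

V_th is the open-circuit tap voltage: 4.77 × 12.0/(33.0 + 12.0) = 1.27 V.
With the supply zeroed, R_A and R_B appear in parallel from the tap: R_th = R_A‖R_B = (33.0 × 12.0)/45.00 = 8.80 kΩ.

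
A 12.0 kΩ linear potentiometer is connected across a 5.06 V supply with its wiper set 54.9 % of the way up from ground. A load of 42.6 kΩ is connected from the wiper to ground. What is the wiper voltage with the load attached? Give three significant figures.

V ≈ 2.60 V

The wiper splits the pot into (1−α)R = 5.412 kΩ above and αR = 6.588 kΩ below.
Lower section ‖ load = 5.706 kΩ.
V_wiper = 5.06 × 5.706/(5.412 + 5.706) = 2.60 V.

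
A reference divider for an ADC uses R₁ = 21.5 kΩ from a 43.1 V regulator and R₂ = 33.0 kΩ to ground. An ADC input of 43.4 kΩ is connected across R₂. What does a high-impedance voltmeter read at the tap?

V_out ≈ 20.1 V

The load sits in parallel with R₂: R₂‖R_L = (33.0 × 43.4) / (33.0 + 43.4) = 18.75 kΩ.
V_out = 43.1 × 18.75 / (21.5 + 18.75) = 43.1 × 18.75/40.25 = 20.1 V.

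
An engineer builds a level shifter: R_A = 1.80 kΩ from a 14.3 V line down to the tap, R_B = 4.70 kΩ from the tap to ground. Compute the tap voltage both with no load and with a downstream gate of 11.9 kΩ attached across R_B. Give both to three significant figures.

Unloaded: 10.3 V; loaded: 9.32 V

Open-circuit: V = 14.3 × 4.70/(1.80 + 4.70) = 10.3 V.
With the load, R_B becomes R_B‖R_L = 3.369 kΩ, so V = 14.3 × 3.369/5.169 = 9.32 V.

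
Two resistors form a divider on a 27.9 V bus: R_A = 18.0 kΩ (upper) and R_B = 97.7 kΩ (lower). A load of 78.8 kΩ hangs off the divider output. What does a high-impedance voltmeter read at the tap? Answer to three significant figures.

V_out ≈ 19.7 V

The load sits in parallel with R_B: R_B‖R_L = (97.7 × 78.8) / (97.7 + 78.8) = 43.62 kΩ.
V_out = 27.9 × 43.62 / (18.0 + 43.62) = 27.9 × 43.62/61.62 = 19.7 V.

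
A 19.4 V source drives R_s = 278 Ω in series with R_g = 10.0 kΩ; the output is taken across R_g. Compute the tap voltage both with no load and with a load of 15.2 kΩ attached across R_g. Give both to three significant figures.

Unloaded: 18.9 V; loaded: 18.5 V

Open-circuit: V = 19.4 × 10000/(278 + 10000) = 18.9 V.
With the load, R_g becomes R_g‖R_L = 6032 Ω, so V = 19.4 × 6032/6310 = 18.5 V.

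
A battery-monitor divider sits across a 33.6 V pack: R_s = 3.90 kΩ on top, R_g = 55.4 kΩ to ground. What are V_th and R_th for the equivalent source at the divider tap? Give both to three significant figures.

V_th is the open-circuit tap voltage: 33.6 × 55.4/(3.90 + 55.4) = 31.4 V.
With the supply zeroed, R_s and R_g appear in parallel from the tap: R_th = R_s‖R_g = (3.90 × 55.4)/59.30 = 3.64 kΩ.

V_th = 31.4 V, R_th = 3.64 kΩ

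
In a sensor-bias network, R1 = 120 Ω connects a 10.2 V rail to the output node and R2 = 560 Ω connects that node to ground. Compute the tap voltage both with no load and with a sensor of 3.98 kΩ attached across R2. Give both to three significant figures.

Open-circuit: V = 10.2 × 560/(120 + 560) = 8.40 V.
With the load, R2 becomes R2‖R_L = 490.9 Ω, so V = 10.2 × 490.9/610.9 = 8.20 V.

Unloaded: 8.40 V; loaded: 8.20 V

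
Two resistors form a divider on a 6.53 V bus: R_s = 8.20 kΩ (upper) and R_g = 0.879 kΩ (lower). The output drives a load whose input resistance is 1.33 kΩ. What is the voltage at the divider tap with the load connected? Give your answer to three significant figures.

The load sits in parallel with R_g: R_g‖R_L = (879 × 1330) / (879 + 1330) = 529.2 Ω.
V_out = 6.53 × 529.2 / (8200 + 529.2) = 6.53 × 529.2/8729 = 0.396 V.

V_out ≈ 0.396 V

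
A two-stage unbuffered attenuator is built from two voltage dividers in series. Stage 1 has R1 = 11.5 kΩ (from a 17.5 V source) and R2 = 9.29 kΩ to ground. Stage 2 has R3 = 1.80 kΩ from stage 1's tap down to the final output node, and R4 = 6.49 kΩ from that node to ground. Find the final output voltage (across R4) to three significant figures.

V_out ≈ 3.78 V

Stage 2 presents R3+R4 = 8.290 kΩ as a load on stage 1's tap.
Stage 1's lower leg becomes R2‖(R3+R4) = 4.381 kΩ, so V_mid = 17.5 × 4.381/15.88 = 4.827 V.
Stage 2 is itself unloaded: V_out = V_mid × R4/(R3+R4) = 4.827 × 6.49/8.290 = 3.78 V.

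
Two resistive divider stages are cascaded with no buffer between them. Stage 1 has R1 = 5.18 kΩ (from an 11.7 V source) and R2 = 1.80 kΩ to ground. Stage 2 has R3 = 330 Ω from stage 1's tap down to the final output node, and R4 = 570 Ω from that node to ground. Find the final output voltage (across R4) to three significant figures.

V_out ≈ 0.769 V

Stage 2 presents R3+R4 = 900.0 Ω as a load on stage 1's tap.
Stage 1's lower leg becomes R2‖(R3+R4) = 600.0 Ω, so V_mid = 11.7 × 600.0/5780 = 1.215 V.
Stage 2 is itself unloaded: V_out = V_mid × R4/(R3+R4) = 1.215 × 570/900.0 = 0.769 V.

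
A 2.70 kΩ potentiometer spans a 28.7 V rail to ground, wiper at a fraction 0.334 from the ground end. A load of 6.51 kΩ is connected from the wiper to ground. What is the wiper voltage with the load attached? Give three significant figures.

The wiper splits the pot into (1−α)R = 1798 Ω above and αR = 901.8 Ω below.
Lower section ‖ load = 792.1 Ω.
V_wiper = 28.7 × 792.1/(1798 + 792.1) = 8.78 V.

V ≈ 8.78 V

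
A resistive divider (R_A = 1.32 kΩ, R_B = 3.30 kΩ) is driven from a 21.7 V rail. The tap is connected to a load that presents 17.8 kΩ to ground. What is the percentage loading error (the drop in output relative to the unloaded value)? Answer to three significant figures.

5.03 %

The divider's output (Thévenin) resistance is R_A‖R_B = 0.9429 kΩ.
Fractional drop under load = R_th/(R_th + R_L) = 0.9429 / (0.9429 + 17.8) = 0.05030.
So the output falls by 5.03 %.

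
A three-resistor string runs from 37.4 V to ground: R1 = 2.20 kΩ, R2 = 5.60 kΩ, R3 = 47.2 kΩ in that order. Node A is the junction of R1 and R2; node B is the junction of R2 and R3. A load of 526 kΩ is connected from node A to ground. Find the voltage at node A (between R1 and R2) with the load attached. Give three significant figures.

Below node A the series string R2+R3 = 52.80 kΩ sits in parallel with the 526 kΩ load: 47.98 kΩ.
V_A = 37.4 × 47.98/(2.20 + 47.98) = 35.8 V.

V ≈ 35.8 V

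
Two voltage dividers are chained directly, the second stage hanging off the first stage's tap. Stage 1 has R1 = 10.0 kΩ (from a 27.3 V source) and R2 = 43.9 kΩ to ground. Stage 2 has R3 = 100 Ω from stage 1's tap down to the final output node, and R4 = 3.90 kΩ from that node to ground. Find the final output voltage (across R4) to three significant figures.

Stage 2 presents R3+R4 = 4000 Ω as a load on stage 1's tap.
Stage 1's lower leg becomes R2‖(R3+R4) = 3666 Ω, so V_mid = 27.3 × 3666/13670 = 7.323 V.
Stage 2 is itself unloaded: V_out = V_mid × R4/(R3+R4) = 7.323 × 3900/4000 = 7.14 V.

V_out ≈ 7.14 V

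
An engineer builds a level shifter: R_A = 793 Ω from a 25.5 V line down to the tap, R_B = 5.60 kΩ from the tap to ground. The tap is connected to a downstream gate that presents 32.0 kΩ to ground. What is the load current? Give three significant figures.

R_B‖R_L = 4766 Ω; V_out = 25.5 × 4766/5559 = 21.86 V.
I_L = V_out / R_L = 21.86 / 32.0 kΩ = 0.683 mA.

I_L ≈ 0.683 mA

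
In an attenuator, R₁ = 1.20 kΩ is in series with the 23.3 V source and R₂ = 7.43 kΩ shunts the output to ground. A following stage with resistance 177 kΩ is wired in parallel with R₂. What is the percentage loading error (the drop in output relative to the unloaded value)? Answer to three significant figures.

The divider's output (Thévenin) resistance is R₁‖R₂ = 1.033 kΩ.
Fractional drop under load = R_th/(R_th + R_L) = 1.033 / (1.033 + 177) = 0.005803.
So the output falls by 0.580 %.

0.580 %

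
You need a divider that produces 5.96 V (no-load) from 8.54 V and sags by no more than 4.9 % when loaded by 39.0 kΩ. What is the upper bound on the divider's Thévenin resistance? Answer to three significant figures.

Loading drop = R_th/(R_th + R_L) ≤ 0.0490, so R_th ≤ R_L · ε/(1−ε) = 39.0 kΩ × 0.0490/0.9510 = 2.01 kΩ.

R_th ≤ 2.01 kΩ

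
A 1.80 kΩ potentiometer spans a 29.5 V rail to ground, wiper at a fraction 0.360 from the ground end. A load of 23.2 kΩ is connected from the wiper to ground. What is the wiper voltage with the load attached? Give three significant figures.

V ≈ 10.4 V

The wiper splits the pot into (1−α)R = 1152 Ω above and αR = 648.0 Ω below.
Lower section ‖ load = 630.4 Ω.
V_wiper = 29.5 × 630.4/(1152 + 630.4) = 10.4 V.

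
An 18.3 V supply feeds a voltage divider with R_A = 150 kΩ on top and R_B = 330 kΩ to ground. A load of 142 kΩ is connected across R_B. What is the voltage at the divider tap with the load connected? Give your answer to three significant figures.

The load sits in parallel with R_B: R_B‖R_L = (330 × 142) / (330 + 142) = 99.28 kΩ.
V_out = 18.3 × 99.28 / (150 + 99.28) = 18.3 × 99.28/249.3 = 7.29 V.
(Unloaded it would have been 12.6 V.)

V_out ≈ 7.29 V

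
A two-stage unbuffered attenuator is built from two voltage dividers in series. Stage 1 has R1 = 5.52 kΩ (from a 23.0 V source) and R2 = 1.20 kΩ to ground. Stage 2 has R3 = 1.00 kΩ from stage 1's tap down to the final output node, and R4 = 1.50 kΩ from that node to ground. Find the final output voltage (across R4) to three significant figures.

Stage 2 presents R3+R4 = 2.500 kΩ as a load on stage 1's tap.
Stage 1's lower leg becomes R2‖(R3+R4) = 0.8108 kΩ, so V_mid = 23.0 × 0.8108/6.331 = 2.946 V.
Stage 2 is itself unloaded: V_out = V_mid × R4/(R3+R4) = 2.946 × 1.50/2.500 = 1.77 V.

V_out ≈ 1.77 V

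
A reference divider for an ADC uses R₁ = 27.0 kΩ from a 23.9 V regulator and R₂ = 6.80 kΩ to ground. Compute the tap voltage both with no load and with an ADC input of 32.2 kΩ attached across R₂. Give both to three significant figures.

Open-circuit: V = 23.9 × 6.80/(27.0 + 6.80) = 4.81 V.
With the load, R₂ becomes R₂‖R_L = 5.614 kΩ, so V = 23.9 × 5.614/32.61 = 4.11 V.

Unloaded: 4.81 V; loaded: 4.11 V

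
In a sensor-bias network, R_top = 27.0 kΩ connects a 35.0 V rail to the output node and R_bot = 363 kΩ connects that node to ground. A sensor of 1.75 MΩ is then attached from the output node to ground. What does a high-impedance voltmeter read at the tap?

V_out ≈ 32.1 V

The load sits in parallel with R_bot: R_bot‖R_L = (363 × 1750) / (363 + 1750) = 300.6 kΩ.
V_out = 35.0 × 300.6 / (27.0 + 300.6) = 35.0 × 300.6/327.6 = 32.1 V.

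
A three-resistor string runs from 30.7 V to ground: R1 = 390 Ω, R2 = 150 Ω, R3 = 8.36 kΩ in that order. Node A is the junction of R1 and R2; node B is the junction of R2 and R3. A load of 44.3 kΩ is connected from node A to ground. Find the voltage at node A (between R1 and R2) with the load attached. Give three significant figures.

V ≈ 29.1 V

Below node A the series string R2+R3 = 8510 Ω sits in parallel with the 44300 Ω load: 7139 Ω.
V_A = 30.7 × 7139/(390 + 7139) = 29.1 V.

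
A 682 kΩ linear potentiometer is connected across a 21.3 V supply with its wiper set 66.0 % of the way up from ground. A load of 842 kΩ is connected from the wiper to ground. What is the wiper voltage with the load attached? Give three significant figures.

V ≈ 11.9 V

The wiper splits the pot into (1−α)R = 231.9 kΩ above and αR = 450.1 kΩ below.
Lower section ‖ load = 293.3 kΩ.
V_wiper = 21.3 × 293.3/(231.9 + 293.3) = 11.9 V.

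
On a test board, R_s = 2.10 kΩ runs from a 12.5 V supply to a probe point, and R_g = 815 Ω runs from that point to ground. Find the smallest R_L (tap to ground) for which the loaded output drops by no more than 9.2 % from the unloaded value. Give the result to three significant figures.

R_L(min) ≈ 5.79 kΩ

Output resistance R_th = R_s‖R_g = (2100 × 815)/2915 = 587.1 Ω.
The fractional drop is R_th/(R_th + R_L); requiring this ≤ 0.0920 gives R_L ≥ R_th(1/0.0920 − 1) = 587.1 × 9.870 = 5.79 kΩ.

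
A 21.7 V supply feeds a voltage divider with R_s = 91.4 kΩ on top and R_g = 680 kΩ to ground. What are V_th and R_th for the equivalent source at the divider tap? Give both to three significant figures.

V_th = 19.1 V, R_th = 80.6 kΩ

V_th is the open-circuit tap voltage: 21.7 × 680/(91.4 + 680) = 19.1 V.
With the supply zeroed, R_s and R_g appear in parallel from the tap: R_th = R_s‖R_g = (91.4 × 680)/771.4 = 80.6 kΩ.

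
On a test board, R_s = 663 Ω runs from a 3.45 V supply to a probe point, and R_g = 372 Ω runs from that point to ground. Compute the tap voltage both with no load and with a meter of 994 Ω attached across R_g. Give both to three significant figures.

Open-circuit: V = 3.45 × 372/(663 + 372) = 1.24 V.
With the load, R_g becomes R_g‖R_L = 270.7 Ω, so V = 3.45 × 270.7/933.7 = 1.00 V.

Unloaded: 1.24 V; loaded: 1.00 V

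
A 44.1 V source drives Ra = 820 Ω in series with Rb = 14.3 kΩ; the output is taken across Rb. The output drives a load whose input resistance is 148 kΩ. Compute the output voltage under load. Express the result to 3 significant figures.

The load sits in parallel with Rb: Rb‖R_L = (14300 × 148000) / (14300 + 148000) = 13040 Ω.
V_out = 44.1 × 13040 / (820 + 13040) = 44.1 × 13040/13860 = 41.5 V.

V_out ≈ 41.5 V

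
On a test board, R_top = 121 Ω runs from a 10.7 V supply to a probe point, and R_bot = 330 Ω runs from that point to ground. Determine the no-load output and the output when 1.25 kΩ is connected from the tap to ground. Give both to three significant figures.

Unloaded: 7.83 V; loaded: 7.31 V

Open-circuit: V = 10.7 × 330/(121 + 330) = 7.83 V.
With the load, R_bot becomes R_bot‖R_L = 261.1 Ω, so V = 10.7 × 261.1/382.1 = 7.31 V.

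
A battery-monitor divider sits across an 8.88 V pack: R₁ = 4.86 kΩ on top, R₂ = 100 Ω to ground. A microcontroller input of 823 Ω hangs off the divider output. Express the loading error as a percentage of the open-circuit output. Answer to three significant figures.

10.6 %

Unloaded V = 8.88 × 100/4960 = 0.17903 V.
Loaded: R₂‖R_L = 89.17 Ω, giving V = 8.88 × 89.17/4949 = 0.15998 V.
Drop = (0.17903 − 0.15998) / 0.17903 = 10.6 %.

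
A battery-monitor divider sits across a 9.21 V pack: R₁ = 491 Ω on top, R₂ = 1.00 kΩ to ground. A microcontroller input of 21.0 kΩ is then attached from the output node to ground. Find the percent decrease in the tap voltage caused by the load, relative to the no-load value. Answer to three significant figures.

The divider's output (Thévenin) resistance is R₁‖R₂ = 329.3 Ω.
Fractional drop under load = R_th/(R_th + R_L) = 329.3 / (329.3 + 21000) = 0.01544.
So the output falls by 1.54 %.

1.54 %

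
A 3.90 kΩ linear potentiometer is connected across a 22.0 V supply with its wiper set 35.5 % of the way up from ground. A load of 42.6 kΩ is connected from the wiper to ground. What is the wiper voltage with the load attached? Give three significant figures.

The wiper splits the pot into (1−α)R = 2.515 kΩ above and αR = 1.385 kΩ below.
Lower section ‖ load = 1.341 kΩ.
V_wiper = 22.0 × 1.341/(2.515 + 1.341) = 7.65 V.

V ≈ 7.65 V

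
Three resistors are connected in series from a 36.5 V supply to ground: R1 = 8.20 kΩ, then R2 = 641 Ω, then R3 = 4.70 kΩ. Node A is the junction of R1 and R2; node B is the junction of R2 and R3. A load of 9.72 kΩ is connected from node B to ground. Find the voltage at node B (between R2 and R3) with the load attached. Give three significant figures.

V ≈ 9.63 V

At node B, R3 is in parallel with the load: R3‖R_L = 3168 Ω.
Below node A the resistance is R2 + (R3‖R_L) = 3809 Ω, so V_A = 36.5 × 3809/12010 = 11.58 V.
Then V_B = V_A × (R3‖R_L)/(R2 + R3‖R_L) = 11.58 × 3168/3809 = 9.63 V.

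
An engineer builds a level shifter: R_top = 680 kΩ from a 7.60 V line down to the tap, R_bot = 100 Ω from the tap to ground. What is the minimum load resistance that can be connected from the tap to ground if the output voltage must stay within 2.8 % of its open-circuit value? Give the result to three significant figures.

Output resistance R_th = R_top‖R_bot = (680000 × 100)/680100 = 99.99 Ω.
The fractional drop is R_th/(R_th + R_L); requiring this ≤ 0.0280 gives R_L ≥ R_th(1/0.0280 − 1) = 99.99 × 34.71 = 3.47 kΩ.

R_L(min) ≈ 3.47 kΩ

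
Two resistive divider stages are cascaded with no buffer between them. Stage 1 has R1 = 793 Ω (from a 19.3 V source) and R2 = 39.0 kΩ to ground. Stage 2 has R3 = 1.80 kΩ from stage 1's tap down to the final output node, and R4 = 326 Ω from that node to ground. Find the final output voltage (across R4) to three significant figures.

Stage 2 presents R3+R4 = 2126 Ω as a load on stage 1's tap.
Stage 1's lower leg becomes R2‖(R3+R4) = 2016 Ω, so V_mid = 19.3 × 2016/2809 = 13.85 V.
Stage 2 is itself unloaded: V_out = V_mid × R4/(R3+R4) = 13.85 × 326/2126 = 2.12 V.

V_out ≈ 2.12 V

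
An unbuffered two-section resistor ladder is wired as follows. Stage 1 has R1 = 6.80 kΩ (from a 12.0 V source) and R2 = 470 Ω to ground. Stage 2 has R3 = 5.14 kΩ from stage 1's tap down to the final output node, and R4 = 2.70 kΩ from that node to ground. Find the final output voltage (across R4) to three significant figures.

Stage 2 presents R3+R4 = 7840 Ω as a load on stage 1's tap.
Stage 1's lower leg becomes R2‖(R3+R4) = 443.4 Ω, so V_mid = 12.0 × 443.4/7243 = 0.7346 V.
Stage 2 is itself unloaded: V_out = V_mid × R4/(R3+R4) = 0.7346 × 2700/7840 = 0.253 V.

V_out ≈ 0.253 V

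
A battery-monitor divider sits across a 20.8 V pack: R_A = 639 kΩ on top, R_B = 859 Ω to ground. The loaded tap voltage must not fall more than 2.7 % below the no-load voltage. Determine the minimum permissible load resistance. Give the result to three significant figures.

R_L(min) ≈ 30.9 kΩ

Output resistance R_th = R_A‖R_B = (639000 × 859)/639900 = 857.8 Ω.
The fractional drop is R_th/(R_th + R_L); requiring this ≤ 0.0270 gives R_L ≥ R_th(1/0.0270 − 1) = 857.8 × 36.04 = 30.9 kΩ.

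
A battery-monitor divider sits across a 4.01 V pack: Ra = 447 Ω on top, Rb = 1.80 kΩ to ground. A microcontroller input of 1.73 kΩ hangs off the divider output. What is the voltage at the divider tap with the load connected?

The load sits in parallel with Rb: Rb‖R_L = (1800 × 1730) / (1800 + 1730) = 882.2 Ω.
V_out = 4.01 × 882.2 / (447 + 882.2) = 4.01 × 882.2/1329 = 2.66 V.
(Unloaded it would have been 3.21 V.)

V_out ≈ 2.66 V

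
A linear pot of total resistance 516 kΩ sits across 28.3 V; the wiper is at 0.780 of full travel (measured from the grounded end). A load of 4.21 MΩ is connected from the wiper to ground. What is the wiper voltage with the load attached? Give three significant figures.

V ≈ 21.6 V

The wiper splits the pot into (1−α)R = 113.5 kΩ above and αR = 402.5 kΩ below.
Lower section ‖ load = 367.4 kΩ.
V_wiper = 28.3 × 367.4/(113.5 + 367.4) = 21.6 V.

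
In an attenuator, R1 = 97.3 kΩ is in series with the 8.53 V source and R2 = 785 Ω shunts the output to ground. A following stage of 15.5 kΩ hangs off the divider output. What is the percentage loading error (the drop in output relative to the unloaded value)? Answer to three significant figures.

4.78 %

The divider's output (Thévenin) resistance is R1‖R2 = 778.7 Ω.
Fractional drop under load = R_th/(R_th + R_L) = 778.7 / (778.7 + 15500) = 0.04784.
So the output falls by 4.78 %.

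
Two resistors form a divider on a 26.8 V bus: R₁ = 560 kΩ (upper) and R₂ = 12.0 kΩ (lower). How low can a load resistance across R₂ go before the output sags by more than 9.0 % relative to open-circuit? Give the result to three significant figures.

Output resistance R_th = R₁‖R₂ = (560 × 12.0)/572.0 = 11.75 kΩ.
The fractional drop is R_th/(R_th + R_L); requiring this ≤ 0.0900 gives R_L ≥ R_th(1/0.0900 − 1) = 11.75 × 10.11 = 119 kΩ.

R_L(min) ≈ 119 kΩ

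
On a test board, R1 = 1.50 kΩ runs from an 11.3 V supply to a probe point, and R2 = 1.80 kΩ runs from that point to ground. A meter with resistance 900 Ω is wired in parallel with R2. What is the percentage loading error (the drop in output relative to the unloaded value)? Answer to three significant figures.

47.6 %

The divider's output (Thévenin) resistance is R1‖R2 = 818.2 Ω.
Fractional drop under load = R_th/(R_th + R_L) = 818.2 / (818.2 + 900) = 0.4762.
So the output falls by 47.6 %.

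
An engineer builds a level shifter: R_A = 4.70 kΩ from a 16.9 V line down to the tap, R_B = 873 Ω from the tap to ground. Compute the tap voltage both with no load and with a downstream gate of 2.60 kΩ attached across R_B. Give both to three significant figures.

Open-circuit: V = 16.9 × 873/(4700 + 873) = 2.65 V.
With the load, R_B becomes R_B‖R_L = 653.6 Ω, so V = 16.9 × 653.6/5354 = 2.06 V.

Unloaded: 2.65 V; loaded: 2.06 V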